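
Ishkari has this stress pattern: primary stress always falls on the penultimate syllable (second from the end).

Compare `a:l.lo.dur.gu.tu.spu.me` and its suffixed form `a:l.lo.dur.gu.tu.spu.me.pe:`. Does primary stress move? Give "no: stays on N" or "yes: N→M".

yes: 6→7

Base `a:l.lo.dur.gu.tu.spu.me` (7 syllables):
  The word has 7 syllables; the penultimate syllable (second from the end) is syllable 6 (spu).
  → primary stress on syllable 6.
Suffixed `a:l.lo.dur.gu.tu.spu.me.pe:` (8 syllables):
  The word has 8 syllables; the penultimate syllable (second from the end) is syllable 7 (me).
  → primary stress on syllable 7.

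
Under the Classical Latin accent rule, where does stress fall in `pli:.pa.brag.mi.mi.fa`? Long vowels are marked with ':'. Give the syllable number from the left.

4

Classical Latin: stress the penult if heavy (long vowel or closed), else the antepenult.
Weights: 4 mi L, 5 mi L, 6 fa L.
The penult (syllable 5, mi) is light, so stress falls on the antepenult (syllable 4, mi).
Stress on syllable 4: pli:.pa.brag.ˈmi.mi.fa.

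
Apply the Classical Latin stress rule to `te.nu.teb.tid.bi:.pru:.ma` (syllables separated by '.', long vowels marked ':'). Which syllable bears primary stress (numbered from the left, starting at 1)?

Classical Latin: stress the penult if heavy (long vowel or closed), else the antepenult.
Weights: 5 bi: H, 6 pru: H, 7 ma L.
The penult (syllable 6, pru:) is heavy, so it takes stress.
Stress on syllable 6: te.nu.teb.tid.bi:.ˈpru:.ma.

6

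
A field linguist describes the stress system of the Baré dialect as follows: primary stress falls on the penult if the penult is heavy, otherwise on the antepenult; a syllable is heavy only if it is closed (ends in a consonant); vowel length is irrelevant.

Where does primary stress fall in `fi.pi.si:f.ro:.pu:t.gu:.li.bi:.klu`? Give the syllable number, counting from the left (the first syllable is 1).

Weights: 7 li L, 8 bi: L, 9 klu L.
The penult (syllable 8, bi:) is light, so stress falls on the antepenult (syllable 7, li).
Primary stress: syllable 7 → fi.pi.si:f.ro:.pu:t.gu:.ˈli.bi:.klu.

7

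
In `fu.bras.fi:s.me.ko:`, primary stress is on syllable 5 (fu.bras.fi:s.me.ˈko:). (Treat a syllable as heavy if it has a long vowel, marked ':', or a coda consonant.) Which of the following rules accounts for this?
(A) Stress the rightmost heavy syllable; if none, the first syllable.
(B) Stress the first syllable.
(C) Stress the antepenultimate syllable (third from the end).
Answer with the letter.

Rule A → syllable 5 ✓.
Rule B → syllable 1 (observed: 5).
Rule C → syllable 3 (observed: 5).

A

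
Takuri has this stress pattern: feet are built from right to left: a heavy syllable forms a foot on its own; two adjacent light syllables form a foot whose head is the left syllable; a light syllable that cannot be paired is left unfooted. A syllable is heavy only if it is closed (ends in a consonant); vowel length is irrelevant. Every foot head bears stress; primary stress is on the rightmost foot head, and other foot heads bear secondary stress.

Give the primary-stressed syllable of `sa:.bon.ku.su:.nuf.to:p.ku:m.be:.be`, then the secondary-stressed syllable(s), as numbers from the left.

primary 8, secondary 2, 3, 5, 6, 7

Weights: 1 sa: L, 2 bon H, 3 ku L, 4 su: L, 5 nuf H, 6 to:p H, 7 ku:m H, 8 be: L, 9 be L.
Parse right to left (heavy = foot alone; LL = one foot; stranded L unfooted): sa: (ˈbon) (ˈku.su:) (ˈnuf) (ˈto:p) (ˈku:m) (ˈbe:.be).
Foot heads: 2, 3, 5, 6, 7, 8.
Primary stress on the rightmost head = syllable 8.
Secondary stress on 2, 3, 5, 6, 7: sa:.ˌbon.ˌku.su:.ˌnuf.ˌto:p.ˌku:m.ˈbe:.be.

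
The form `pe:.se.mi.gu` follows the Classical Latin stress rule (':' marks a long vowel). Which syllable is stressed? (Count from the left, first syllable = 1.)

Classical Latin: stress the penult if heavy (long vowel or closed), else the antepenult.
Weights: 2 se L, 3 mi L, 4 gu L.
The penult (syllable 3, mi) is light, so stress falls on the antepenult (syllable 2, se).
Stress on syllable 2: pe:.ˈse.mi.gu.

2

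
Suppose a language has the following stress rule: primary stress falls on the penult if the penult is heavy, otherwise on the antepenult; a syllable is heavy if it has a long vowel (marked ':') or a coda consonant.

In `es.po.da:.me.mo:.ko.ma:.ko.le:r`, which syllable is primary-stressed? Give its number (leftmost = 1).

Weights: 7 ma: H, 8 ko L, 9 le:r H.
The penult (syllable 8, ko) is light, so stress falls on the antepenult (syllable 7, ma:).
Primary stress: syllable 7 → es.po.da:.me.mo:.ko.ˈma:.ko.le:r.

7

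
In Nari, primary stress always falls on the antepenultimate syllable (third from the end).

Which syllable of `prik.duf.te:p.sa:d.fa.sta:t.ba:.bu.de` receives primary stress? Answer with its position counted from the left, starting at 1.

7

The word has 9 syllables; the antepenultimate syllable (third from the end) is syllable 7 (ba:).
Primary stress: syllable 7 → prik.duf.te:p.sa:d.fa.sta:t.ˈba:.bu.de.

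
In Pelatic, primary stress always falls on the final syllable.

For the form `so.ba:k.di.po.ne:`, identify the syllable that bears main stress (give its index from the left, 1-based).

The word has 5 syllables; the final syllable is syllable 5 (ne:).
Primary stress: syllable 5 → so.ba:k.di.po.ˈne:.

5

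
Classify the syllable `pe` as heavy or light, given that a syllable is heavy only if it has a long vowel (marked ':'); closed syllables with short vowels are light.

light

`pe`: short vowel, open (no coda). Short vowel → light.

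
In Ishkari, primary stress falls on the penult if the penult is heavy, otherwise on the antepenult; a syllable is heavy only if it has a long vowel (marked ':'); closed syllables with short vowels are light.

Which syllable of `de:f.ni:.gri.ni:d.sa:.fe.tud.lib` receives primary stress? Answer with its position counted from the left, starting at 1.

Weights: 6 fe L, 7 tud L, 8 lib L.
The penult (syllable 7, tud) is light, so stress falls on the antepenult (syllable 6, fe).
Primary stress: syllable 6 → de:f.ni:.gri.ni:d.sa:.ˈfe.tud.lib.

6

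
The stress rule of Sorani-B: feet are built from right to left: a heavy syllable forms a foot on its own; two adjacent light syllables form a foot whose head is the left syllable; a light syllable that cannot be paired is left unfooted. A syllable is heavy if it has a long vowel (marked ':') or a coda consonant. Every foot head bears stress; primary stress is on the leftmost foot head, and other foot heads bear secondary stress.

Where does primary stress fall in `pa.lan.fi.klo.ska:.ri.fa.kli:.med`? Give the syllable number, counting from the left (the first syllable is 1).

2

Weights: 1 pa L, 2 lan H, 3 fi L, 4 klo L, 5 ska: H, 6 ri L, 7 fa L, 8 kli: H, 9 med H.
Parse right to left (heavy = foot alone; LL = one foot; stranded L unfooted): pa (ˈlan) (ˈfi.klo) (ˈska:) (ˈri.fa) (ˈkli:) (ˈmed).
Foot heads: 2, 3, 5, 6, 8, 9.
Primary stress on the leftmost head = syllable 2.
Primary stress: syllable 2 → pa.ˈlan.fi.klo.ska:.ri.fa.kli:.med.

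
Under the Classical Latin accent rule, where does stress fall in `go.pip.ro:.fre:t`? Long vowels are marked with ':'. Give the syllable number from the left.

3

Classical Latin: stress the penult if heavy (long vowel or closed), else the antepenult.
Weights: 2 pip H, 3 ro: H, 4 fre:t H.
The penult (syllable 3, ro:) is heavy, so it takes stress.
Stress on syllable 3: go.pip.ˈro:.fre:t.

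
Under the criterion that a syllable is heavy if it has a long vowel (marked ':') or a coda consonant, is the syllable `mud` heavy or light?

`mud`: short vowel, closed (coda /d/). Closed → heavy.

heavy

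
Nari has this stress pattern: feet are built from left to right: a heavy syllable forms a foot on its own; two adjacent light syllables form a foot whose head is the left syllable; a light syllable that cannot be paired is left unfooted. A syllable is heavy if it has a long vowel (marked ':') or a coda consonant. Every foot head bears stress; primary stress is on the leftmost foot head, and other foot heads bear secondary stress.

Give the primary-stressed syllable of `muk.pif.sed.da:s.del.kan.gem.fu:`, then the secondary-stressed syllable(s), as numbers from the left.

Weights: 1 muk H, 2 pif H, 3 sed H, 4 da:s H, 5 del H, 6 kan H, 7 gem H, 8 fu: H.
Parse left to right (heavy = foot alone; LL = one foot; stranded L unfooted): (ˈmuk) (ˈpif) (ˈsed) (ˈda:s) (ˈdel) (ˈkan) (ˈgem) (ˈfu:).
Foot heads: 1, 2, 3, 4, 5, 6, 7, 8.
Primary stress on the leftmost head = syllable 1.
Secondary stress on 2, 3, 4, 5, 6, 7, 8: ˈmuk.ˌpif.ˌsed.ˌda:s.ˌdel.ˌkan.ˌgem.ˌfu:.

primary 1, secondary 2, 3, 4, 5, 6, 7, 8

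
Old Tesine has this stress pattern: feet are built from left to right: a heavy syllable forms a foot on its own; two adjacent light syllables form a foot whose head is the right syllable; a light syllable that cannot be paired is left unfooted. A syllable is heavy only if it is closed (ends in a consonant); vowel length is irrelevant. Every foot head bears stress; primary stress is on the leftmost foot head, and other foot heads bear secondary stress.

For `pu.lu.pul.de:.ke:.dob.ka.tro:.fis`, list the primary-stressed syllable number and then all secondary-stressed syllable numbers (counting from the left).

Weights: 1 pu L, 2 lu L, 3 pul H, 4 de: L, 5 ke: L, 6 dob H, 7 ka L, 8 tro: L, 9 fis H.
Parse left to right (heavy = foot alone; LL = one foot; stranded L unfooted): (pu.ˈlu) (ˈpul) (de:.ˈke:) (ˈdob) (ka.ˈtro:) (ˈfis).
Foot heads: 2, 3, 5, 6, 8, 9.
Primary stress on the leftmost head = syllable 2.
Secondary stress on 3, 5, 6, 8, 9: pu.ˈlu.ˌpul.de:.ˌke:.ˌdob.ka.ˌtro:.ˌfis.

primary 2, secondary 3, 5, 6, 8, 9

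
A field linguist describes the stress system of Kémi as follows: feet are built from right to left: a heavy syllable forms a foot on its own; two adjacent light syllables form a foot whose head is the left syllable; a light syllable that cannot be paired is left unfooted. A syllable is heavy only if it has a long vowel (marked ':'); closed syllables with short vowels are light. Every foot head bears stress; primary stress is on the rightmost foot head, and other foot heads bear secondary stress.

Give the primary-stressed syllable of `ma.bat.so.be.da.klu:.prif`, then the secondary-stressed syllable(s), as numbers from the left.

primary 6, secondary 2, 4

Weights: 1 ma L, 2 bat L, 3 so L, 4 be L, 5 da L, 6 klu: H, 7 prif L.
Parse right to left (heavy = foot alone; LL = one foot; stranded L unfooted): ma (ˈbat.so) (ˈbe.da) (ˈklu:) prif.
Foot heads: 2, 4, 6.
Primary stress on the rightmost head = syllable 6.
Secondary stress on 2, 4: ma.ˌbat.so.ˌbe.da.ˈklu:.prif.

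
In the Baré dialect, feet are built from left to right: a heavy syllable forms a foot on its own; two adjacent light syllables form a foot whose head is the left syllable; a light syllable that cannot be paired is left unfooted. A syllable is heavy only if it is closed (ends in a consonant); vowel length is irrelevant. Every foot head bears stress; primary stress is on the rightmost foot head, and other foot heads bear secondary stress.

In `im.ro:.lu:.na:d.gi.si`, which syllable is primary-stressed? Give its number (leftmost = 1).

5

Weights: 1 im H, 2 ro: L, 3 lu: L, 4 na:d H, 5 gi L, 6 si L.
Parse left to right (heavy = foot alone; LL = one foot; stranded L unfooted): (ˈim) (ˈro:.lu:) (ˈna:d) (ˈgi.si).
Foot heads: 1, 2, 4, 5.
Primary stress on the rightmost head = syllable 5.
Primary stress: syllable 5 → im.ro:.lu:.na:d.ˈgi.si.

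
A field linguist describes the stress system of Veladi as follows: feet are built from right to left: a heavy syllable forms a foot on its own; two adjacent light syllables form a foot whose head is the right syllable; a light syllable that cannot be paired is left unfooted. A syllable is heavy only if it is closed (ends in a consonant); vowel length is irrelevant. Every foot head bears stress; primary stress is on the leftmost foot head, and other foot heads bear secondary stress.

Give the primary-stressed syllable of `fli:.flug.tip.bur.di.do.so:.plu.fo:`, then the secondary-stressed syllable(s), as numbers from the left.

Weights: 1 fli: L, 2 flug H, 3 tip H, 4 bur H, 5 di L, 6 do L, 7 so: L, 8 plu L, 9 fo: L.
Parse right to left (heavy = foot alone; LL = one foot; stranded L unfooted): fli: (ˈflug) (ˈtip) (ˈbur) di (do.ˈso:) (plu.ˈfo:).
Foot heads: 2, 3, 4, 7, 9.
Primary stress on the leftmost head = syllable 2.
Secondary stress on 3, 4, 7, 9: fli:.ˈflug.ˌtip.ˌbur.di.do.ˌso:.plu.ˌfo:.

primary 2, secondary 3, 4, 7, 9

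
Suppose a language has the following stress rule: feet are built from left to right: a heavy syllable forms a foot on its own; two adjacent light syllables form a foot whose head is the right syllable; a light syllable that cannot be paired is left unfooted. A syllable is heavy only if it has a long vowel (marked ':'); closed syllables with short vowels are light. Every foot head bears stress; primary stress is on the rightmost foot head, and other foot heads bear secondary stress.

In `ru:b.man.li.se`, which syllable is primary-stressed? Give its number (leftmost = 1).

Weights: 1 ru:b H, 2 man L, 3 li L, 4 se L.
Parse left to right (heavy = foot alone; LL = one foot; stranded L unfooted): (ˈru:b) (man.ˈli) se.
Foot heads: 1, 3.
Primary stress on the rightmost head = syllable 3.
Primary stress: syllable 3 → ru:b.man.ˈli.se.

3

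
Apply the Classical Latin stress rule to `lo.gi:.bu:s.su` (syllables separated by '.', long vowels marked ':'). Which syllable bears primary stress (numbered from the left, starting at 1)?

3

Classical Latin: stress the penult if heavy (long vowel or closed), else the antepenult.
Weights: 2 gi: H, 3 bu:s H, 4 su L.
The penult (syllable 3, bu:s) is heavy, so it takes stress.
Stress on syllable 3: lo.gi:.ˈbu:s.su.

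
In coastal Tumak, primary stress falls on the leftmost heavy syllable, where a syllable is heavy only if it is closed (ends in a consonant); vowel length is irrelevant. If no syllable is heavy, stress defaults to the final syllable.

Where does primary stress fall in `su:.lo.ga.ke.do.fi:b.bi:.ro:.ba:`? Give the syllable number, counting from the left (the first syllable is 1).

6

Weights: 1 su: L, 2 lo L, 3 ga L, 4 ke L, 5 do L, 6 fi:b H, 7 bi: L, 8 ro: L, 9 ba: L.
Heavy syllables in the domain: 6. The leftmost is syllable 6 (fi:b).
Primary stress: syllable 6 → su:.lo.ga.ke.do.ˈfi:b.bi:.ro:.ba:.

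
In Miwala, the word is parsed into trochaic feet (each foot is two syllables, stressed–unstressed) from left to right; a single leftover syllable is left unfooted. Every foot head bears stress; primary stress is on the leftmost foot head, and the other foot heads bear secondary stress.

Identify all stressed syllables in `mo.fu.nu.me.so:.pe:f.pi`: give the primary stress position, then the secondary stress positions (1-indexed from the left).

primary 1, secondary 3, 5

Parse left to right into trochaic (ˈσσ) feet: (ˈmo.fu) (ˈnu.me) (ˈso:.pe:f) pi. Syllable 7 is left unfooted.
Foot heads (stressed positions): 1, 3, 5.
End Rule Leftmost: primary stress on the leftmost head = syllable 1.
Secondary stress on 3, 5: ˈmo.fu.ˌnu.me.ˌso:.pe:f.pi.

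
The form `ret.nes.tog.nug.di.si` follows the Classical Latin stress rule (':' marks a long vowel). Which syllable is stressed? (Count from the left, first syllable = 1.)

4

Classical Latin: stress the penult if heavy (long vowel or closed), else the antepenult.
Weights: 4 nug H, 5 di L, 6 si L.
The penult (syllable 5, di) is light, so stress falls on the antepenult (syllable 4, nug).
Stress on syllable 4: ret.nes.tog.ˈnug.di.si.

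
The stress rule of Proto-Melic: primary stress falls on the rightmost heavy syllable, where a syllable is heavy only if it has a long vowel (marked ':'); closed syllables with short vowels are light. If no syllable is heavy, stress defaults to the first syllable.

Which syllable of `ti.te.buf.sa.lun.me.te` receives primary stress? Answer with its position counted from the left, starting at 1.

Weights: 1 ti L, 2 te L, 3 buf L, 4 sa L, 5 lun L, 6 me L, 7 te L.
No heavy syllable in the domain; default to the first syllable = syllable 1.
Primary stress: syllable 1 → ˈti.te.buf.sa.lun.me.te.

1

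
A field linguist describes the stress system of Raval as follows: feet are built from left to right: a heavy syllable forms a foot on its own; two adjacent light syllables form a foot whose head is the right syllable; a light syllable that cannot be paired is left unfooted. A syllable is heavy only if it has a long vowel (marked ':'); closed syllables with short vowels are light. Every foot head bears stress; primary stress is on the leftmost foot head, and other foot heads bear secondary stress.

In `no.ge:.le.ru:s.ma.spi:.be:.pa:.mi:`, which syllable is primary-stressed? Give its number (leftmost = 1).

2

Weights: 1 no L, 2 ge: H, 3 le L, 4 ru:s H, 5 ma L, 6 spi: H, 7 be: H, 8 pa: H, 9 mi: H.
Parse left to right (heavy = foot alone; LL = one foot; stranded L unfooted): no (ˈge:) le (ˈru:s) ma (ˈspi:) (ˈbe:) (ˈpa:) (ˈmi:).
Foot heads: 2, 4, 6, 7, 8, 9.
Primary stress on the leftmost head = syllable 2.
Primary stress: syllable 2 → no.ˈge:.le.ru:s.ma.spi:.be:.pa:.mi:.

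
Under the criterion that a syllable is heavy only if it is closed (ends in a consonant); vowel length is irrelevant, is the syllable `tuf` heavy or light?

`tuf`: short vowel, closed (coda /f/). Closed (coda /f/) → heavy.

heavy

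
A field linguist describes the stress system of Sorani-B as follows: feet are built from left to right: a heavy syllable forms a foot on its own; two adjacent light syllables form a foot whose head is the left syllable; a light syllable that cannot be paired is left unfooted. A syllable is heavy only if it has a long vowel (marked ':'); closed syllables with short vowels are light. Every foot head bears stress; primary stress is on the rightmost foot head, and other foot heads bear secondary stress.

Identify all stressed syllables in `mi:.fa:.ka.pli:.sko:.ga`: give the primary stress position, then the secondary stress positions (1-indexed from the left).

primary 5, secondary 1, 2, 4

Weights: 1 mi: H, 2 fa: H, 3 ka L, 4 pli: H, 5 sko: H, 6 ga L.
Parse left to right (heavy = foot alone; LL = one foot; stranded L unfooted): (ˈmi:) (ˈfa:) ka (ˈpli:) (ˈsko:) ga.
Foot heads: 1, 2, 4, 5.
Primary stress on the rightmost head = syllable 5.
Secondary stress on 1, 2, 4: ˌmi:.ˌfa:.ka.ˌpli:.ˈsko:.ga.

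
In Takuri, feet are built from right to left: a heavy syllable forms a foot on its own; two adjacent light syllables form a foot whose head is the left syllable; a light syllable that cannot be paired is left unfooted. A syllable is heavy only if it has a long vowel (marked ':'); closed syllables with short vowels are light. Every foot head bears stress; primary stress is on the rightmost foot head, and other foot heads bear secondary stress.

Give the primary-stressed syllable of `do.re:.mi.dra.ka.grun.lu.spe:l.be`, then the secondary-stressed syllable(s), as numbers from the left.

Weights: 1 do L, 2 re: H, 3 mi L, 4 dra L, 5 ka L, 6 grun L, 7 lu L, 8 spe:l H, 9 be L.
Parse right to left (heavy = foot alone; LL = one foot; stranded L unfooted): do (ˈre:) mi (ˈdra.ka) (ˈgrun.lu) (ˈspe:l) be.
Foot heads: 2, 4, 6, 8.
Primary stress on the rightmost head = syllable 8.
Secondary stress on 2, 4, 6: do.ˌre:.mi.ˌdra.ka.ˌgrun.lu.ˈspe:l.be.

primary 8, secondary 2, 4, 6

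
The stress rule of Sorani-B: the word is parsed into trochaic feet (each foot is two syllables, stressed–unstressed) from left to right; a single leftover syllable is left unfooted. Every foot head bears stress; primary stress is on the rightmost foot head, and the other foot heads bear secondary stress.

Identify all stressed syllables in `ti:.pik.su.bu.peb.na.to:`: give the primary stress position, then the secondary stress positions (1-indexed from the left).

Parse left to right into trochaic (ˈσσ) feet: (ˈti:.pik) (ˈsu.bu) (ˈpeb.na) to:. Syllable 7 is left unfooted.
Foot heads (stressed positions): 1, 3, 5.
End Rule Rightmost: primary stress on the rightmost head = syllable 5.
Secondary stress on 1, 3: ˌti:.pik.ˌsu.bu.ˈpeb.na.to:.

primary 5, secondary 1, 3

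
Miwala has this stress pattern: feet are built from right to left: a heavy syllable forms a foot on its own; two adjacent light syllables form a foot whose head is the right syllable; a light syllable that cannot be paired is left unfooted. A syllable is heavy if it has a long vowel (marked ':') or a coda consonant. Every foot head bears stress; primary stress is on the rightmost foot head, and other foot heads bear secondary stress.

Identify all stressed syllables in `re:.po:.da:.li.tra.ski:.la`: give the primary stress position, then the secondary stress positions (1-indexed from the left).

Weights: 1 re: H, 2 po: H, 3 da: H, 4 li L, 5 tra L, 6 ski: H, 7 la L.
Parse right to left (heavy = foot alone; LL = one foot; stranded L unfooted): (ˈre:) (ˈpo:) (ˈda:) (li.ˈtra) (ˈski:) la.
Foot heads: 1, 2, 3, 5, 6.
Primary stress on the rightmost head = syllable 6.
Secondary stress on 1, 2, 3, 5: ˌre:.ˌpo:.ˌda:.li.ˌtra.ˈski:.la.

primary 6, secondary 1, 2, 3, 5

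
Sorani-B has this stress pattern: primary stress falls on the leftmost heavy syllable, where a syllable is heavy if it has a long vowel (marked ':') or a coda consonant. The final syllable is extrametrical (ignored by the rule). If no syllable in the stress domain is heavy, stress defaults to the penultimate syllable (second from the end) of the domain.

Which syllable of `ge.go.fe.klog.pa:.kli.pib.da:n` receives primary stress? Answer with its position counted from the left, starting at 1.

4

The final syllable (8, da:n) is extrametrical; the stress domain is syllables 1–7.
Weights: 1 ge L, 2 go L, 3 fe L, 4 klog H, 5 pa: H, 6 kli L, 7 pib H.
Heavy syllables in the domain: 4, 5, 7. The leftmost is syllable 4 (klog).
Primary stress: syllable 4 → ge.go.fe.ˈklog.pa:.kli.pib.da:n.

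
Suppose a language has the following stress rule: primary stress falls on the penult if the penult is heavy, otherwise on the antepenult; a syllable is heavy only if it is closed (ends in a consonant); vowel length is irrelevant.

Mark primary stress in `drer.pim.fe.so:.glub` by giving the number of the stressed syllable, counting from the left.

Weights: 3 fe L, 4 so: L, 5 glub H.
The penult (syllable 4, so:) is light, so stress falls on the antepenult (syllable 3, fe).
Primary stress: syllable 3 → drer.pim.ˈfe.so:.glub.

3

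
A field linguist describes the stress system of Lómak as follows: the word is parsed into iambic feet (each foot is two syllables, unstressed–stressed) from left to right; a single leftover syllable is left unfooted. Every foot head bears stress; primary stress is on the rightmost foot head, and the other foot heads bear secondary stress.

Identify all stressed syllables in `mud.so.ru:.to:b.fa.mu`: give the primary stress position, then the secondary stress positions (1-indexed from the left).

Parse left to right into iambic (σˈσ) feet: (mud.ˈso) (ru:.ˈto:b) (fa.ˈmu).
Foot heads (stressed positions): 2, 4, 6.
End Rule Rightmost: primary stress on the rightmost head = syllable 6.
Secondary stress on 2, 4: mud.ˌso.ru:.ˌto:b.fa.ˈmu.

primary 6, secondary 2, 4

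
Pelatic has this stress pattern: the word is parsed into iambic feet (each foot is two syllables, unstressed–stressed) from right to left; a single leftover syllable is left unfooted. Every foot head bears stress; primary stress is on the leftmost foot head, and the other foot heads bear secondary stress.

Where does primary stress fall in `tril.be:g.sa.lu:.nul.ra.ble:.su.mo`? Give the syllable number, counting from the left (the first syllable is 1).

3

Parse right to left into iambic (σˈσ) feet: tril (be:g.ˈsa) (lu:.ˈnul) (ra.ˈble:) (su.ˈmo). Syllable 1 is left unfooted.
Foot heads (stressed positions): 3, 5, 7, 9.
End Rule Leftmost: primary stress on the leftmost head = syllable 3.
Primary stress: syllable 3 → tril.be:g.ˈsa.lu:.nul.ra.ble:.su.mo.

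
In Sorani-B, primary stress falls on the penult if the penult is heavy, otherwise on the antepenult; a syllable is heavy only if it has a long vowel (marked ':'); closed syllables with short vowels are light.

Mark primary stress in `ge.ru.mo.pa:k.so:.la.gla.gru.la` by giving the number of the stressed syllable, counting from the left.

7

Weights: 7 gla L, 8 gru L, 9 la L.
The penult (syllable 8, gru) is light, so stress falls on the antepenult (syllable 7, gla).
Primary stress: syllable 7 → ge.ru.mo.pa:k.so:.la.ˈgla.gru.la.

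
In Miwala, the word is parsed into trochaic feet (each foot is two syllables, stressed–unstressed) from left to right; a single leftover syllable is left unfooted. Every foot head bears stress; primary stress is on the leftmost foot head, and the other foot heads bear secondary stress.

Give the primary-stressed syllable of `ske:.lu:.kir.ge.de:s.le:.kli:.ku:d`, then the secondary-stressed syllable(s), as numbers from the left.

Parse left to right into trochaic (ˈσσ) feet: (ˈske:.lu:) (ˈkir.ge) (ˈde:s.le:) (ˈkli:.ku:d).
Foot heads (stressed positions): 1, 3, 5, 7.
End Rule Leftmost: primary stress on the leftmost head = syllable 1.
Secondary stress on 3, 5, 7: ˈske:.lu:.ˌkir.ge.ˌde:s.le:.ˌkli:.ku:d.

primary 1, secondary 3, 5, 7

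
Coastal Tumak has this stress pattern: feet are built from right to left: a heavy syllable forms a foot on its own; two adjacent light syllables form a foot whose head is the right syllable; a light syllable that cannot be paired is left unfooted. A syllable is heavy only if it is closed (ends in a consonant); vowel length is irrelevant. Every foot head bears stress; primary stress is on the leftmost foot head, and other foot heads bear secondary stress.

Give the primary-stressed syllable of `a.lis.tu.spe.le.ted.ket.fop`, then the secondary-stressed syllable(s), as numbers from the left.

Weights: 1 a L, 2 lis H, 3 tu L, 4 spe L, 5 le L, 6 ted H, 7 ket H, 8 fop H.
Parse right to left (heavy = foot alone; LL = one foot; stranded L unfooted): a (ˈlis) tu (spe.ˈle) (ˈted) (ˈket) (ˈfop).
Foot heads: 2, 5, 6, 7, 8.
Primary stress on the leftmost head = syllable 2.
Secondary stress on 5, 6, 7, 8: a.ˈlis.tu.spe.ˌle.ˌted.ˌket.ˌfop.

primary 2, secondary 5, 6, 7, 8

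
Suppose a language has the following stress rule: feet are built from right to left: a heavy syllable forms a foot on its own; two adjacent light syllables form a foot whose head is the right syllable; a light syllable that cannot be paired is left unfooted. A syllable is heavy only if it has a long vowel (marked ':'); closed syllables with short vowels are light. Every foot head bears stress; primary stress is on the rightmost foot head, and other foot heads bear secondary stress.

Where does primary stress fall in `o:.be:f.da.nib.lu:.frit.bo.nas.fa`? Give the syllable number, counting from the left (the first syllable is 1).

9

Weights: 1 o: H, 2 be:f H, 3 da L, 4 nib L, 5 lu: H, 6 frit L, 7 bo L, 8 nas L, 9 fa L.
Parse right to left (heavy = foot alone; LL = one foot; stranded L unfooted): (ˈo:) (ˈbe:f) (da.ˈnib) (ˈlu:) (frit.ˈbo) (nas.ˈfa).
Foot heads: 1, 2, 4, 5, 7, 9.
Primary stress on the rightmost head = syllable 9.
Primary stress: syllable 9 → o:.be:f.da.nib.lu:.frit.bo.nas.ˈfa.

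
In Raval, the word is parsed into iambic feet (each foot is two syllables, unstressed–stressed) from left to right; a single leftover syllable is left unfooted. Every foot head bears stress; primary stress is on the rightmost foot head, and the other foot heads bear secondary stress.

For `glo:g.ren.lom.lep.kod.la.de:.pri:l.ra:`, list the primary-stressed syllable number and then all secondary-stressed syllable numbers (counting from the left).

Parse left to right into iambic (σˈσ) feet: (glo:g.ˈren) (lom.ˈlep) (kod.ˈla) (de:.ˈpri:l) ra:. Syllable 9 is left unfooted.
Foot heads (stressed positions): 2, 4, 6, 8.
End Rule Rightmost: primary stress on the rightmost head = syllable 8.
Secondary stress on 2, 4, 6: glo:g.ˌren.lom.ˌlep.kod.ˌla.de:.ˈpri:l.ra:.

primary 8, secondary 2, 4, 6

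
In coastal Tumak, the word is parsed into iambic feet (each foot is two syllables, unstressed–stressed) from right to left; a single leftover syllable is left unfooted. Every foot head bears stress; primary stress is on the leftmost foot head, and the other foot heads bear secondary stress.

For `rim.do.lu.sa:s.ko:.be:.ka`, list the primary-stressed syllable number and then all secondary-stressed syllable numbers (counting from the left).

primary 3, secondary 5, 7

Parse right to left into iambic (σˈσ) feet: rim (do.ˈlu) (sa:s.ˈko:) (be:.ˈka). Syllable 1 is left unfooted.
Foot heads (stressed positions): 3, 5, 7.
End Rule Leftmost: primary stress on the leftmost head = syllable 3.
Secondary stress on 5, 7: rim.do.ˈlu.sa:s.ˌko:.be:.ˌka.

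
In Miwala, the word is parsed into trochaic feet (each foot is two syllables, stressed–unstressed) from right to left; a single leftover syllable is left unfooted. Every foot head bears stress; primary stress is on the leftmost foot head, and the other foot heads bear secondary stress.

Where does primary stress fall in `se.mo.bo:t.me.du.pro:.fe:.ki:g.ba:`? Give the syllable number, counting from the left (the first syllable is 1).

Parse right to left into trochaic (ˈσσ) feet: se (ˈmo.bo:t) (ˈme.du) (ˈpro:.fe:) (ˈki:g.ba:). Syllable 1 is left unfooted.
Foot heads (stressed positions): 2, 4, 6, 8.
End Rule Leftmost: primary stress on the leftmost head = syllable 2.
Primary stress: syllable 2 → se.ˈmo.bo:t.me.du.pro:.fe:.ki:g.ba:.

2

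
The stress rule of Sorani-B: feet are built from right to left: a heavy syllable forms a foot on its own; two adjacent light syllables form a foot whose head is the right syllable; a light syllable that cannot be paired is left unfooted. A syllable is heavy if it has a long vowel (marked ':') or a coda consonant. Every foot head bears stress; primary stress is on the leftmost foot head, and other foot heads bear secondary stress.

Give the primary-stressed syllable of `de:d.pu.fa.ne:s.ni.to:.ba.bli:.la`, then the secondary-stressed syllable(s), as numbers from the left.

Weights: 1 de:d H, 2 pu L, 3 fa L, 4 ne:s H, 5 ni L, 6 to: H, 7 ba L, 8 bli: H, 9 la L.
Parse right to left (heavy = foot alone; LL = one foot; stranded L unfooted): (ˈde:d) (pu.ˈfa) (ˈne:s) ni (ˈto:) ba (ˈbli:) la.
Foot heads: 1, 3, 4, 6, 8.
Primary stress on the leftmost head = syllable 1.
Secondary stress on 3, 4, 6, 8: ˈde:d.pu.ˌfa.ˌne:s.ni.ˌto:.ba.ˌbli:.la.

primary 1, secondary 3, 4, 6, 8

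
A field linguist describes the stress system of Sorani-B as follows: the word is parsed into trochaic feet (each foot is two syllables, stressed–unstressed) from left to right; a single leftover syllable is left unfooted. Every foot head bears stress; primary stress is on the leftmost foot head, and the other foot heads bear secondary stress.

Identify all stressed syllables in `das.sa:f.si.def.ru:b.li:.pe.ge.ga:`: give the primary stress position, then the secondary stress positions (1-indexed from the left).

primary 1, secondary 3, 5, 7

Parse left to right into trochaic (ˈσσ) feet: (ˈdas.sa:f) (ˈsi.def) (ˈru:b.li:) (ˈpe.ge) ga:. Syllable 9 is left unfooted.
Foot heads (stressed positions): 1, 3, 5, 7.
End Rule Leftmost: primary stress on the leftmost head = syllable 1.
Secondary stress on 3, 5, 7: ˈdas.sa:f.ˌsi.def.ˌru:b.li:.ˌpe.ge.ga:.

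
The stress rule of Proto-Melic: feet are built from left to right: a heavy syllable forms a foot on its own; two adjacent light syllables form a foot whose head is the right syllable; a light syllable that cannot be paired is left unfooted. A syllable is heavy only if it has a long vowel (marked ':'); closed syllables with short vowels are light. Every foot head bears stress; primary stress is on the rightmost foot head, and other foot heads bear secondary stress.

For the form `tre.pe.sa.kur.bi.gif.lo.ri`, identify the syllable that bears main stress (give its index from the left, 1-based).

Weights: 1 tre L, 2 pe L, 3 sa L, 4 kur L, 5 bi L, 6 gif L, 7 lo L, 8 ri L.
Parse left to right (heavy = foot alone; LL = one foot; stranded L unfooted): (tre.ˈpe) (sa.ˈkur) (bi.ˈgif) (lo.ˈri).
Foot heads: 2, 4, 6, 8.
Primary stress on the rightmost head = syllable 8.
Primary stress: syllable 8 → tre.pe.sa.kur.bi.gif.lo.ˈri.

8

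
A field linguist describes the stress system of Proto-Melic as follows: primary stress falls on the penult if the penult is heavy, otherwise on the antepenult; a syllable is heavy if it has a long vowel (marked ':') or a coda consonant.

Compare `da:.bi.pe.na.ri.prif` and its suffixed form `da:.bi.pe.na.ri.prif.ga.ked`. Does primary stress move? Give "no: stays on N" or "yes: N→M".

yes: 4→6

Base `da:.bi.pe.na.ri.prif` (6 syllables):
  Weights: 4 na L, 5 ri L, 6 prif H.
  The penult (syllable 5, ri) is light, so stress falls on the antepenult (syllable 4, na).
  → primary stress on syllable 4.
Suffixed `da:.bi.pe.na.ri.prif.ga.ked` (8 syllables):
  Weights: 6 prif H, 7 ga L, 8 ked H.
  The penult (syllable 7, ga) is light, so stress falls on the antepenult (syllable 6, prif).
  → primary stress on syllable 6.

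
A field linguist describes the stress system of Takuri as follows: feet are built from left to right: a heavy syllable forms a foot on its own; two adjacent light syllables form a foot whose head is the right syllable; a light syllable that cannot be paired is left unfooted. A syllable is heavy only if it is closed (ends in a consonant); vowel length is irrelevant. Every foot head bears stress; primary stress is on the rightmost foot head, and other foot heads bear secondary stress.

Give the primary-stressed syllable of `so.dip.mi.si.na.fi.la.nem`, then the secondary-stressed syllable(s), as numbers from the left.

primary 8, secondary 2, 4, 6

Weights: 1 so L, 2 dip H, 3 mi L, 4 si L, 5 na L, 6 fi L, 7 la L, 8 nem H.
Parse left to right (heavy = foot alone; LL = one foot; stranded L unfooted): so (ˈdip) (mi.ˈsi) (na.ˈfi) la (ˈnem).
Foot heads: 2, 4, 6, 8.
Primary stress on the rightmost head = syllable 8.
Secondary stress on 2, 4, 6: so.ˌdip.mi.ˌsi.na.ˌfi.la.ˈnem.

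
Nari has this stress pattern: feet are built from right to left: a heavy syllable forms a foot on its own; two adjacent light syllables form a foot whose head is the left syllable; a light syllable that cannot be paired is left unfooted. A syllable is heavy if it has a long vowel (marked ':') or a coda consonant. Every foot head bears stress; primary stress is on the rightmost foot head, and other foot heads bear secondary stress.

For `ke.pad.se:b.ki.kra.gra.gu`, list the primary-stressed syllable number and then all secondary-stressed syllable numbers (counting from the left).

Weights: 1 ke L, 2 pad H, 3 se:b H, 4 ki L, 5 kra L, 6 gra L, 7 gu L.
Parse right to left (heavy = foot alone; LL = one foot; stranded L unfooted): ke (ˈpad) (ˈse:b) (ˈki.kra) (ˈgra.gu).
Foot heads: 2, 3, 4, 6.
Primary stress on the rightmost head = syllable 6.
Secondary stress on 2, 3, 4: ke.ˌpad.ˌse:b.ˌki.kra.ˈgra.gu.

primary 6, secondary 2, 3, 4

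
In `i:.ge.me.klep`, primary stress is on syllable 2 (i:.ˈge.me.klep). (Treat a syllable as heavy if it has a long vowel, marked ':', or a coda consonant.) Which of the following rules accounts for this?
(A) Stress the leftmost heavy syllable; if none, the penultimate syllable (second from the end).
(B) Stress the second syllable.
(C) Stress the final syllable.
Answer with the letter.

Rule A → syllable 1 (observed: 2).
Rule B → syllable 2 ✓.
Rule C → syllable 4 (observed: 2).

B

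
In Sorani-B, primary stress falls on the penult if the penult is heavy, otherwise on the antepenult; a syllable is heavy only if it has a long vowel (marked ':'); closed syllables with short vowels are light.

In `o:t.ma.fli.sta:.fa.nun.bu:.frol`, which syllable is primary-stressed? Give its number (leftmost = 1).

Weights: 6 nun L, 7 bu: H, 8 frol L.
The penult (syllable 7, bu:) is heavy, so it takes stress.
Primary stress: syllable 7 → o:t.ma.fli.sta:.fa.nun.ˈbu:.frol.

7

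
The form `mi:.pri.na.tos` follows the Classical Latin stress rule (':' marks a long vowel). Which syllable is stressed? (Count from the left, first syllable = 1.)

Classical Latin: stress the penult if heavy (long vowel or closed), else the antepenult.
Weights: 2 pri L, 3 na L, 4 tos H.
The penult (syllable 3, na) is light, so stress falls on the antepenult (syllable 2, pri).
Stress on syllable 2: mi:.ˈpri.na.tos.

2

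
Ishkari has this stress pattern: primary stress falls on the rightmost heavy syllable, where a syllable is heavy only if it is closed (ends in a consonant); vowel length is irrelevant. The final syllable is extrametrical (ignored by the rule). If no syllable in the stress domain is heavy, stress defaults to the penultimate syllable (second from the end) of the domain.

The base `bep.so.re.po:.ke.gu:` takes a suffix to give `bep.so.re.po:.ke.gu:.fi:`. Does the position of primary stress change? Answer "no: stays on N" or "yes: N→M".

no: stays on 1

Base `bep.so.re.po:.ke.gu:` (6 syllables):
  The final syllable (6, gu:) is extrametrical; the stress domain is syllables 1–5.
  Weights: 1 bep H, 2 so L, 3 re L, 4 po: L, 5 ke L.
  Heavy syllables in the domain: 1. The rightmost is syllable 1 (bep).
  → primary stress on syllable 1.
Suffixed `bep.so.re.po:.ke.gu:.fi:` (7 syllables):
  The final syllable (7, fi:) is extrametrical; the stress domain is syllables 1–6.
  Weights: 1 bep H, 2 so L, 3 re L, 4 po: L, 5 ke L, 6 gu: L.
  Heavy syllables in the domain: 1. The rightmost is syllable 1 (bep).
  → primary stress on syllable 1.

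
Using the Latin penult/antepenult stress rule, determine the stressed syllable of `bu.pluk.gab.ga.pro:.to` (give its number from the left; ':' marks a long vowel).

5

Classical Latin: stress the penult if heavy (long vowel or closed), else the antepenult.
Weights: 4 ga L, 5 pro: H, 6 to L.
The penult (syllable 5, pro:) is heavy, so it takes stress.
Stress on syllable 5: bu.pluk.gab.ga.ˈpro:.to.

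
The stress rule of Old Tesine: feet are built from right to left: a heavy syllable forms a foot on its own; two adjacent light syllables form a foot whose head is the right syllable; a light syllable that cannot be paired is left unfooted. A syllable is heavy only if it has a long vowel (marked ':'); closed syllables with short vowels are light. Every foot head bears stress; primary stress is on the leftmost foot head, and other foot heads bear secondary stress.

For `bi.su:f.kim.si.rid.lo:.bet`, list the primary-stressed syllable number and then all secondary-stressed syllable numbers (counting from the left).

Weights: 1 bi L, 2 su:f H, 3 kim L, 4 si L, 5 rid L, 6 lo: H, 7 bet L.
Parse right to left (heavy = foot alone; LL = one foot; stranded L unfooted): bi (ˈsu:f) kim (si.ˈrid) (ˈlo:) bet.
Foot heads: 2, 5, 6.
Primary stress on the leftmost head = syllable 2.
Secondary stress on 5, 6: bi.ˈsu:f.kim.si.ˌrid.ˌlo:.bet.

primary 2, secondary 5, 6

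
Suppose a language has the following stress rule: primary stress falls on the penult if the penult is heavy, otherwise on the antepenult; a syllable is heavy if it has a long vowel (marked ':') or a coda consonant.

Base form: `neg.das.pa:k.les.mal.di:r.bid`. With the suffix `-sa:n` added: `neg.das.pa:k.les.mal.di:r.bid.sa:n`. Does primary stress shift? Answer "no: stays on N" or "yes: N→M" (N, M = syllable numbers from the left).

Base `neg.das.pa:k.les.mal.di:r.bid` (7 syllables):
  Weights: 5 mal H, 6 di:r H, 7 bid H.
  The penult (syllable 6, di:r) is heavy, so it takes stress.
  → primary stress on syllable 6.
Suffixed `neg.das.pa:k.les.mal.di:r.bid.sa:n` (8 syllables):
  Weights: 6 di:r H, 7 bid H, 8 sa:n H.
  The penult (syllable 7, bid) is heavy, so it takes stress.
  → primary stress on syllable 7.

yes: 6→7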